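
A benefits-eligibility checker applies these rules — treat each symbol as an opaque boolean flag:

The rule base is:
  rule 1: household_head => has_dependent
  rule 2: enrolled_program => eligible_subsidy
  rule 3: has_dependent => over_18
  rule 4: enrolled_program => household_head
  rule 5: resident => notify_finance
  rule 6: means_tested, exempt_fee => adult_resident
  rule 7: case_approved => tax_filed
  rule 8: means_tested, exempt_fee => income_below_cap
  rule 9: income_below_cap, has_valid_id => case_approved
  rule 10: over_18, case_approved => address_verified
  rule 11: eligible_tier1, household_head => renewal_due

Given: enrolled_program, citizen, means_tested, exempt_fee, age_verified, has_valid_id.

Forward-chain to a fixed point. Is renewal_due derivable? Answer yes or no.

Round 1: rule 2 [enrolled_program => eligible_subsidy]; rule 4 [enrolled_program => household_head]; rule 6 [means_tested, exempt_fee => adult_resident]; rule 8 [means_tested, exempt_fee => income_below_cap]. New: eligible_subsidy, household_head, adult_resident, income_below_cap.
Round 2: rule 1 [household_head => has_dependent]; rule 9 [income_below_cap, has_valid_id => case_approved]. New: has_dependent, case_approved.
Round 3: rule 3 [has_dependent => over_18]; rule 7 [case_approved => tax_filed]. New: over_18, tax_filed.
Round 4: rule 10 [over_18, case_approved => address_verified]. New: address_verified.
Fixed point reached. renewal_due is concluded only by rule 11; rule 11 needs eligible_tier1 (never derived).

no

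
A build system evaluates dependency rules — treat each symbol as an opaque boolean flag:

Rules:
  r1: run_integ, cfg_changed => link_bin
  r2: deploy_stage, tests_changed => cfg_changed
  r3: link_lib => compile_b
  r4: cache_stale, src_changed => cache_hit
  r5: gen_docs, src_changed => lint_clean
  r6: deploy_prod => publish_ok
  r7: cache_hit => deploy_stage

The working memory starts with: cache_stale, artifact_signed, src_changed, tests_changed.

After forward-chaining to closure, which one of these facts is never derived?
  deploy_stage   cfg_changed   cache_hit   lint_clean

lint_clean

Round 1: r4 [cache_stale, src_changed => cache_hit]. Adds cache_hit.
Round 2: r7 [cache_hit => deploy_stage]. Adds deploy_stage.
Round 3: r2 [deploy_stage, tests_changed => cfg_changed]. Adds cfg_changed.
Derived: deploy_stage (round 2), cache_hit (round 1), cfg_changed (round 3). lint_clean never appears in any round.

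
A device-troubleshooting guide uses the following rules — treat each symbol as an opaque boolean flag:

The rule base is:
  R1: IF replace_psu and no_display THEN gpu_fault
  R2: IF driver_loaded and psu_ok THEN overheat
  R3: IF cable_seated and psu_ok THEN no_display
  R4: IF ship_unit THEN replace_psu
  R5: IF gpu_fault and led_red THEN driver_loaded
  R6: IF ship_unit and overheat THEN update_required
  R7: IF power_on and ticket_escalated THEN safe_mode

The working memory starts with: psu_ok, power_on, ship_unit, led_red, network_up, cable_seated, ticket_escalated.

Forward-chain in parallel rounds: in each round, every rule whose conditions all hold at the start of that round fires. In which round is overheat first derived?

Round 1: R3 [IF cable_seated and psu_ok THEN no_display]; R4 [IF ship_unit THEN replace_psu]; R7 [IF power_on and ticket_escalated THEN safe_mode]. Adds no_display, replace_psu, safe_mode.
Round 2: R1 [IF replace_psu and no_display THEN gpu_fault]. Adds gpu_fault.
Round 3: R5 [IF gpu_fault and led_red THEN driver_loaded]. Adds driver_loaded.
Round 4: R2 [IF driver_loaded and psu_ok THEN overheat]. Adds overheat.
overheat first appears in round 4.

4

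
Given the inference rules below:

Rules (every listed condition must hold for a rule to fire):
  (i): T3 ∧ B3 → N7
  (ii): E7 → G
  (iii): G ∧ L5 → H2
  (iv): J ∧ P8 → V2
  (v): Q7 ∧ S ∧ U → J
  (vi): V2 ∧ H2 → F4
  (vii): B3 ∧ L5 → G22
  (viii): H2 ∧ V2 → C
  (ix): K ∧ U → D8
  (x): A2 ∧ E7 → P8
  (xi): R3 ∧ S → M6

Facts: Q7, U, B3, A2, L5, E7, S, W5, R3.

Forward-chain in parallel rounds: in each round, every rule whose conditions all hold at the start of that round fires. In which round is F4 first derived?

Round 1 — (ii), (v), (vii), (x), (xi), derive G, J, G22, P8, M6.
Round 2 — (iii), (iv), derive H2, V2.
Round 3 — (vi), (viii), derive F4, C.
F4 first appears in round 3.

3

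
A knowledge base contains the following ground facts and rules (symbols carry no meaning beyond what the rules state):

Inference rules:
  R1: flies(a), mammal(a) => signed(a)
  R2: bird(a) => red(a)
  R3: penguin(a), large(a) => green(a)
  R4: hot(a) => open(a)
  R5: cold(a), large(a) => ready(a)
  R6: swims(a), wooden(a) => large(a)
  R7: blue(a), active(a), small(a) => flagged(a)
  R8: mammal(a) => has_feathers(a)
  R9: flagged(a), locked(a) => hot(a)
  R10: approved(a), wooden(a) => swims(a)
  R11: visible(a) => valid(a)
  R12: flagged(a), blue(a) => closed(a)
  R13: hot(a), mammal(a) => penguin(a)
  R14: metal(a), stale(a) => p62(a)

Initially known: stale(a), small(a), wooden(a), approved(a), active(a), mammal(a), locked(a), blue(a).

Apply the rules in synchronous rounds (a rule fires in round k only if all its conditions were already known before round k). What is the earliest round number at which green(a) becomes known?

4

Round 1: R7 [blue(a), active(a), small(a) => flagged(a)]; R8 [mammal(a) => has_feathers(a)]; R10 [approved(a), wooden(a) => swims(a)]. New: flagged(a), has_feathers(a), swims(a).
Round 2: R6 [swims(a), wooden(a) => large(a)]; R9 [flagged(a), locked(a) => hot(a)]; R12 [flagged(a), blue(a) => closed(a)]. New: large(a), hot(a), closed(a).
Round 3: R4 [hot(a) => open(a)]; R13 [hot(a), mammal(a) => penguin(a)]. New: open(a), penguin(a).
Round 4: R3 [penguin(a), large(a) => green(a)]. New: green(a).
green(a) first appears in round 4.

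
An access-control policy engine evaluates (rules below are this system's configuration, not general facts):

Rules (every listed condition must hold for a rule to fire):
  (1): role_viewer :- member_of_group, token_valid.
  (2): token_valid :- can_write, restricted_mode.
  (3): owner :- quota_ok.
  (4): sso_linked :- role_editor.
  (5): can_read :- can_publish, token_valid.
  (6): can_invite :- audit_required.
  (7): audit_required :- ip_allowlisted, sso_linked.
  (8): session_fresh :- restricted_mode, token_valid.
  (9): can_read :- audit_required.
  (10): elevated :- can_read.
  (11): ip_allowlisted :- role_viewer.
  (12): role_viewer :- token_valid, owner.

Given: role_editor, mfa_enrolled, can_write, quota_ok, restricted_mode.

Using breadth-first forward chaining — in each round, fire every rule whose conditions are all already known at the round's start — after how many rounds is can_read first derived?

5

Round 1 — (2), (3), (4), derive token_valid, owner, sso_linked.
Round 2 — (8), (12), derive session_fresh, role_viewer.
Round 3 — (11), derive ip_allowlisted.
Round 4 — (7), derive audit_required.
Round 5 — (6), (9), derive can_invite, can_read.
can_read first appears in round 5.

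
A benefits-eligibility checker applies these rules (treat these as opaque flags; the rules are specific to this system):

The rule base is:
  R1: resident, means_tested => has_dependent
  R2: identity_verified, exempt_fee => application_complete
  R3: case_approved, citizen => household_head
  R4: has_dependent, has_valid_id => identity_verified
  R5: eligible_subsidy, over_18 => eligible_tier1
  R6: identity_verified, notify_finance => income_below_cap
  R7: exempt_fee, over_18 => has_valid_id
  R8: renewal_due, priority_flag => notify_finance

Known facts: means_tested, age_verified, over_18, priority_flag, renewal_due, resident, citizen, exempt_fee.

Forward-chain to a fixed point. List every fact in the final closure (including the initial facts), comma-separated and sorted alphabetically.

Round 1: R1 [resident, means_tested => has_dependent]; R7 [exempt_fee, over_18 => has_valid_id]; R8 [renewal_due, priority_flag => notify_finance]. New: has_dependent, has_valid_id, notify_finance.
Round 2: R4 [has_dependent, has_valid_id => identity_verified]. New: identity_verified.
Round 3: R2 [identity_verified, exempt_fee => application_complete]; R6 [identity_verified, notify_finance => income_below_cap]. New: application_complete, income_below_cap.

age_verified, application_complete, citizen, exempt_fee, has_dependent, has_valid_id, identity_verified, income_below_cap, means_tested, notify_finance, over_18, priority_flag, renewal_due, resident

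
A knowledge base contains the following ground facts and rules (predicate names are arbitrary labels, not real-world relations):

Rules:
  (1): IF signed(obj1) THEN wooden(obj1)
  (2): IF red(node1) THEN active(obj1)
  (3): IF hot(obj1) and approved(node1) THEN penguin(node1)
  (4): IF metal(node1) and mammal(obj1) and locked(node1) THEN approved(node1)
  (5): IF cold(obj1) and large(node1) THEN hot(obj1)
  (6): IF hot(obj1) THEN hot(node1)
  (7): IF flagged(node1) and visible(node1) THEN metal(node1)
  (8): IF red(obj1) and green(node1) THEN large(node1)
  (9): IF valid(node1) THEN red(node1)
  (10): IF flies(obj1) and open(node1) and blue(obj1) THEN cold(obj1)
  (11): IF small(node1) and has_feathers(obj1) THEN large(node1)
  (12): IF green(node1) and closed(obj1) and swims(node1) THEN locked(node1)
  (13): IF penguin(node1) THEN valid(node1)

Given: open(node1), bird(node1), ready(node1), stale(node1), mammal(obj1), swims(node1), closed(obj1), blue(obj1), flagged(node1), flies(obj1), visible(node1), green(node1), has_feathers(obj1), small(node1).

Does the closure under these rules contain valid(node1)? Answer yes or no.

yes

Round 1: (7) [IF flagged(node1) and visible(node1) THEN metal(node1)]; (10) [IF flies(obj1) and open(node1) and blue(obj1) THEN cold(obj1)]; (11) [IF small(node1) and has_feathers(obj1) THEN large(node1)]; (12) [IF green(node1) and closed(obj1) and swims(node1) THEN locked(node1)]. New: metal(node1), cold(obj1), large(node1), locked(node1).
Round 2: (4) [IF metal(node1) and mammal(obj1) and locked(node1) THEN approved(node1)]; (5) [IF cold(obj1) and large(node1) THEN hot(obj1)]. New: approved(node1), hot(obj1).
Round 3: (3) [IF hot(obj1) and approved(node1) THEN penguin(node1)]; (6) [IF hot(obj1) THEN hot(node1)]. New: penguin(node1), hot(node1).
Round 4: (13) [IF penguin(node1) THEN valid(node1)]. New: valid(node1).
Round 5: (9) [IF valid(node1) THEN red(node1)]. New: red(node1).
Round 6: (2) [IF red(node1) THEN active(obj1)]. New: active(obj1).
valid(node1) appears in round 4, so it is derivable.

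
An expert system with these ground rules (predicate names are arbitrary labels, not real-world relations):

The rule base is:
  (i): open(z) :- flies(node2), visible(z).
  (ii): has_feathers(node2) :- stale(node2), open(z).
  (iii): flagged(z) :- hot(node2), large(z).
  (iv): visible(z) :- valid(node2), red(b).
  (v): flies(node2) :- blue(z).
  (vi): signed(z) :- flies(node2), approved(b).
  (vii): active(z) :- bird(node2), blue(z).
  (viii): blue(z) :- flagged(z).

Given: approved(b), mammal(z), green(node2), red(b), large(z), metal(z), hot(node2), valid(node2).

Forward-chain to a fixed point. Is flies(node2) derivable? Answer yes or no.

Round 1 — (iii), (iv), derive flagged(z), visible(z).
Round 2 — (viii), derive blue(z).
Round 3 — (v), derive flies(node2).
Round 4 — (i), (vi), derive open(z), signed(z).
flies(node2) appears in round 3, so it is derivable.

yes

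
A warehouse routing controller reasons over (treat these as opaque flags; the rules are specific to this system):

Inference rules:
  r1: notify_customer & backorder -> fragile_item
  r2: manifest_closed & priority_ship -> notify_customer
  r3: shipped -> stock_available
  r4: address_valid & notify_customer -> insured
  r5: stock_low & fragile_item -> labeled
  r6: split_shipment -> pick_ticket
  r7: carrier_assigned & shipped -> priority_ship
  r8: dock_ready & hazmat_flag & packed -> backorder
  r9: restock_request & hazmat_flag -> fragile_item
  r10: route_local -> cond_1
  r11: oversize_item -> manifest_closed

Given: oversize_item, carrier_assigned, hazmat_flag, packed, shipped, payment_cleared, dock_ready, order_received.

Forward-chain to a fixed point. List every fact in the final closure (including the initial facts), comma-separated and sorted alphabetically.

Round 1: r3 [shipped -> stock_available]; r7 [carrier_assigned & shipped -> priority_ship]; r8 [dock_ready & hazmat_flag & packed -> backorder]; r11 [oversize_item -> manifest_closed]. Adds stock_available, priority_ship, backorder, manifest_closed.
Round 2: r2 [manifest_closed & priority_ship -> notify_customer]. Adds notify_customer.
Round 3: r1 [notify_customer & backorder -> fragile_item]. Adds fragile_item.

backorder, carrier_assigned, dock_ready, fragile_item, hazmat_flag, manifest_closed, notify_customer, order_received, oversize_item, packed, payment_cleared, priority_ship, shipped, stock_available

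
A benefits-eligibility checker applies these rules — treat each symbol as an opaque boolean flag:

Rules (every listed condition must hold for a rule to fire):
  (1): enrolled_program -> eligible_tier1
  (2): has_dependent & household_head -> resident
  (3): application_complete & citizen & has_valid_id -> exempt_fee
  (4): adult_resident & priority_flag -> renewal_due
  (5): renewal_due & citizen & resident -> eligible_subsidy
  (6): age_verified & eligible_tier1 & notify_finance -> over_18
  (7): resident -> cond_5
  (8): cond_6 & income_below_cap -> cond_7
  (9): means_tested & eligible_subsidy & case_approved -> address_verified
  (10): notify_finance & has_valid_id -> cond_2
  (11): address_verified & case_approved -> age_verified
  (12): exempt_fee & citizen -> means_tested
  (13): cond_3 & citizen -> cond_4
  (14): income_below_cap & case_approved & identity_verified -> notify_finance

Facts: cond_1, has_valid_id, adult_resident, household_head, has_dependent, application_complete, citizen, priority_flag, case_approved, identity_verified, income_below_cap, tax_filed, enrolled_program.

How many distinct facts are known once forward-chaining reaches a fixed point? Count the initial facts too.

25

Round 1: (1) [enrolled_program -> eligible_tier1]; (2) [has_dependent & household_head -> resident]; (3) [application_complete & citizen & has_valid_id -> exempt_fee]; (4) [adult_resident & priority_flag -> renewal_due]; (14) [income_below_cap & case_approved & identity_verified -> notify_finance]. Adds eligible_tier1, resident, exempt_fee, renewal_due, notify_finance.
Round 2: (5) [renewal_due & citizen & resident -> eligible_subsidy]; (7) [resident -> cond_5]; (10) [notify_finance & has_valid_id -> cond_2]; (12) [exempt_fee & citizen -> means_tested]. Adds eligible_subsidy, cond_5, cond_2, means_tested.
Round 3: (9) [means_tested & eligible_subsidy & case_approved -> address_verified]. Adds address_verified.
Round 4: (11) [address_verified & case_approved -> age_verified]. Adds age_verified.
Round 5: (6) [age_verified & eligible_tier1 & notify_finance -> over_18]. Adds over_18.
Closure: {address_verified, adult_resident, age_verified, application_complete, case_approved, citizen, cond_1, cond_2, cond_5, eligible_subsidy, eligible_tier1, enrolled_program, exempt_fee, has_dependent, has_valid_id, household_head, identity_verified, income_below_cap, means_tested, notify_finance, over_18, priority_flag, renewal_due, resident, tax_filed} — 25 facts.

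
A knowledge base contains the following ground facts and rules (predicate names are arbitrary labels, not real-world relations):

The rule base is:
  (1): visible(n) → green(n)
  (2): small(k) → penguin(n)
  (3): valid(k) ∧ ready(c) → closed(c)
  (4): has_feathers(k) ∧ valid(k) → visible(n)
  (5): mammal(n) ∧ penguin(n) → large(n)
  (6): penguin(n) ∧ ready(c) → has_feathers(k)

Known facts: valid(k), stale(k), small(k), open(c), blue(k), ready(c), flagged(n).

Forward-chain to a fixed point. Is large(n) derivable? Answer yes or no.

no

[1] (2) [small(k) → penguin(n)]; (3) [valid(k) ∧ ready(c) → closed(c)]. ⇒ new: penguin(n), closed(c).
[2] (6) [penguin(n) ∧ ready(c) → has_feathers(k)]. ⇒ new: has_feathers(k).
[3] (4) [has_feathers(k) ∧ valid(k) → visible(n)]. ⇒ new: visible(n).
[4] (1) [visible(n) → green(n)]. ⇒ new: green(n).
Fixed point reached. large(n) is concluded only by (5); (5) needs mammal(n) (never derived).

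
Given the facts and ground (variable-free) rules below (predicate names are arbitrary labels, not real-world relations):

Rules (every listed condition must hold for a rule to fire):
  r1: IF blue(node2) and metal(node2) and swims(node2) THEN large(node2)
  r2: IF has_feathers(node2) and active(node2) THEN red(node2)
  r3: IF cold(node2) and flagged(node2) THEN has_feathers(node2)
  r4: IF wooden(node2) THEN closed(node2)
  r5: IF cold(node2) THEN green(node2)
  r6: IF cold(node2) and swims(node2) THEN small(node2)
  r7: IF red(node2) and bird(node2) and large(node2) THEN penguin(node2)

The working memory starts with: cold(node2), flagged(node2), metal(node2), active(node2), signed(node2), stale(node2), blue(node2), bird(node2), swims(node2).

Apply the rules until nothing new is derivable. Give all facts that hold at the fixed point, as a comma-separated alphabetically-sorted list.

active(node2), bird(node2), blue(node2), cold(node2), flagged(node2), green(node2), has_feathers(node2), large(node2), metal(node2), penguin(node2), red(node2), signed(node2), small(node2), stale(node2), swims(node2)

Round 1: r1 [IF blue(node2) and metal(node2) and swims(node2) THEN large(node2)]; r3 [IF cold(node2) and flagged(node2) THEN has_feathers(node2)]; r5 [IF cold(node2) THEN green(node2)]; r6 [IF cold(node2) and swims(node2) THEN small(node2)]. Adds large(node2), has_feathers(node2), green(node2), small(node2).
Round 2: r2 [IF has_feathers(node2) and active(node2) THEN red(node2)]. Adds red(node2).
Round 3: r7 [IF red(node2) and bird(node2) and large(node2) THEN penguin(node2)]. Adds penguin(node2).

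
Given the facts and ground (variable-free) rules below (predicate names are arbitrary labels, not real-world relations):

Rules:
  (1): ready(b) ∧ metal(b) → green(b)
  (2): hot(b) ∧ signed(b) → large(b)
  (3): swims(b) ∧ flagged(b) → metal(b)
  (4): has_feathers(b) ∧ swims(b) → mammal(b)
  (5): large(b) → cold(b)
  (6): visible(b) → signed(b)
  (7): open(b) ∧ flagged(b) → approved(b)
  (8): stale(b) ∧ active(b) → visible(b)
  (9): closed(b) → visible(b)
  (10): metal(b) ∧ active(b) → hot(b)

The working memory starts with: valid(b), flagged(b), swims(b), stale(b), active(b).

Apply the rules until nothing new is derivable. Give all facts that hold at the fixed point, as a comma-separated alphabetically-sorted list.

active(b), cold(b), flagged(b), hot(b), large(b), metal(b), signed(b), stale(b), swims(b), valid(b), visible(b)

Round 1: (3) [swims(b) ∧ flagged(b) → metal(b)]; (8) [stale(b) ∧ active(b) → visible(b)]. New: metal(b), visible(b).
Round 2: (6) [visible(b) → signed(b)]; (10) [metal(b) ∧ active(b) → hot(b)]. New: signed(b), hot(b).
Round 3: (2) [hot(b) ∧ signed(b) → large(b)]. New: large(b).
Round 4: (5) [large(b) → cold(b)]. New: cold(b).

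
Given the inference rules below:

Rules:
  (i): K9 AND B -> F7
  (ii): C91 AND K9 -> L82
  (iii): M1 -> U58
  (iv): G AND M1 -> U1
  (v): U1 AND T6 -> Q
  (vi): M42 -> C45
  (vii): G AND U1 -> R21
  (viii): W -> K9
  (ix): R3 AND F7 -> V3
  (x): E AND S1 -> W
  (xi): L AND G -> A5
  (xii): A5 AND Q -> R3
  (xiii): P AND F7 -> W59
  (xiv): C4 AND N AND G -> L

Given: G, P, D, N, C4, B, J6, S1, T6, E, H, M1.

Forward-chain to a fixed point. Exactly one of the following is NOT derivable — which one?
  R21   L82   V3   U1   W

[1] (iii) [M1 -> U58]; (iv) [G AND M1 -> U1]; (x) [E AND S1 -> W]; (xiv) [C4 AND N AND G -> L]. ⇒ new: U58, U1, W, L.
[2] (v) [U1 AND T6 -> Q]; (vii) [G AND U1 -> R21]; (viii) [W -> K9]; (xi) [L AND G -> A5]. ⇒ new: Q, R21, K9, A5.
[3] (i) [K9 AND B -> F7]; (xii) [A5 AND Q -> R3]. ⇒ new: F7, R3.
[4] (ix) [R3 AND F7 -> V3]; (xiii) [P AND F7 -> W59]. ⇒ new: V3, W59.
Derived: V3 (round 4), W (round 1), R21 (round 2), U1 (round 1). L82 never appears in any round.

L82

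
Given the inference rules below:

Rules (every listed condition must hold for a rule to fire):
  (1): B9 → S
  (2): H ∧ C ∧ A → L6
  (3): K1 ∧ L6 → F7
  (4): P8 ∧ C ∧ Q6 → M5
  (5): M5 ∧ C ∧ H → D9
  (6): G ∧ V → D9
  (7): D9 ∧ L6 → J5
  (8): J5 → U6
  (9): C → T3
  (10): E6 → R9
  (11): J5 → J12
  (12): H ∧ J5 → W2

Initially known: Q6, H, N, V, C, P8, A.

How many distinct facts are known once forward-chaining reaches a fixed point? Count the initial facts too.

[1] (2) [H ∧ C ∧ A → L6]; (4) [P8 ∧ C ∧ Q6 → M5]; (9) [C → T3]. ⇒ new: L6, M5, T3.
[2] (5) [M5 ∧ C ∧ H → D9]. ⇒ new: D9.
[3] (7) [D9 ∧ L6 → J5]. ⇒ new: J5.
[4] (8) [J5 → U6]; (11) [J5 → J12]; (12) [H ∧ J5 → W2]. ⇒ new: U6, J12, W2.
Closure: {A, C, D9, H, J12, J5, L6, M5, N, P8, Q6, T3, U6, V, W2} — 15 facts.

15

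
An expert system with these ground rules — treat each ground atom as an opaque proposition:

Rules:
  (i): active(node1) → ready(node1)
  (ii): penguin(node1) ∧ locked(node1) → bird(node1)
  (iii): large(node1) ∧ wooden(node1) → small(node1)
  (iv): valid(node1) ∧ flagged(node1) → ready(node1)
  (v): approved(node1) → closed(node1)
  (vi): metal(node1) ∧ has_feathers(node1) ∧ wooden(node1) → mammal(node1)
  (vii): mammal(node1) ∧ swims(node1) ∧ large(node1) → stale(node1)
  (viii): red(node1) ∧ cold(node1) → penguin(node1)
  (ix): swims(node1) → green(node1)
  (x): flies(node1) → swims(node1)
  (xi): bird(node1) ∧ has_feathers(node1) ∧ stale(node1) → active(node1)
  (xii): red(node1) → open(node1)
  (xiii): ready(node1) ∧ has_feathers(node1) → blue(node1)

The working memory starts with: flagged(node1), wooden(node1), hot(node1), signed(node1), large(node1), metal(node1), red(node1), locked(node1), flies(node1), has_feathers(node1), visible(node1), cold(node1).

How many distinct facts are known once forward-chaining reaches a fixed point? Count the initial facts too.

Round 1: (iii) [large(node1) ∧ wooden(node1) → small(node1)]; (vi) [metal(node1) ∧ has_feathers(node1) ∧ wooden(node1) → mammal(node1)]; (viii) [red(node1) ∧ cold(node1) → penguin(node1)]; (x) [flies(node1) → swims(node1)]; (xii) [red(node1) → open(node1)]. New: small(node1), mammal(node1), penguin(node1), swims(node1), open(node1).
Round 2: (ii) [penguin(node1) ∧ locked(node1) → bird(node1)]; (vii) [mammal(node1) ∧ swims(node1) ∧ large(node1) → stale(node1)]; (ix) [swims(node1) → green(node1)]. New: bird(node1), stale(node1), green(node1).
Round 3: (xi) [bird(node1) ∧ has_feathers(node1) ∧ stale(node1) → active(node1)]. New: active(node1).
Round 4: (i) [active(node1) → ready(node1)]. New: ready(node1).
Round 5: (xiii) [ready(node1) ∧ has_feathers(node1) → blue(node1)]. New: blue(node1).
Closure: {active(node1), bird(node1), blue(node1), cold(node1), flagged(node1), flies(node1), green(node1), has_feathers(node1), hot(node1), large(node1), locked(node1), mammal(node1), metal(node1), open(node1), penguin(node1), ready(node1), red(node1), signed(node1), small(node1), stale(node1), swims(node1), visible(node1), wooden(node1)} — 23 facts.

23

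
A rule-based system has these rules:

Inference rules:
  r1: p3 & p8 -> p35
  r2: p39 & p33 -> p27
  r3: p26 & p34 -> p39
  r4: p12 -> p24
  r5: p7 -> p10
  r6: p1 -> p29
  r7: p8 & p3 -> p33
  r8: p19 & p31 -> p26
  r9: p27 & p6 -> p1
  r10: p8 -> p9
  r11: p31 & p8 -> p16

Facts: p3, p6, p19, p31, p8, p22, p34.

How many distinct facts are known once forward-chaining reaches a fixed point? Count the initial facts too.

Round 1: r1 [p3 & p8 -> p35]; r7 [p8 & p3 -> p33]; r8 [p19 & p31 -> p26]; r10 [p8 -> p9]; r11 [p31 & p8 -> p16]. New: p35, p33, p26, p9, p16.
Round 2: r3 [p26 & p34 -> p39]. New: p39.
Round 3: r2 [p39 & p33 -> p27]. New: p27.
Round 4: r9 [p27 & p6 -> p1]. New: p1.
Round 5: r6 [p1 -> p29]. New: p29.
Closure: {p1, p16, p19, p22, p26, p27, p29, p3, p31, p33, p34, p35, p39, p6, p8, p9} — 16 facts.

16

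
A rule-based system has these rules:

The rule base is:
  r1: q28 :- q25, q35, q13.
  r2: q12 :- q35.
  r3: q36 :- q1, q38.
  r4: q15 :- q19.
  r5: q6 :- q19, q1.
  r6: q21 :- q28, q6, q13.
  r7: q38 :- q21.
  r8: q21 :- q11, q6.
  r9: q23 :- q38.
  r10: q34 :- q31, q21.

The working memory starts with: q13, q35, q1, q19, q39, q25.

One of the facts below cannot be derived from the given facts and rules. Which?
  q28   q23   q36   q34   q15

q34

Round 1: r1 [q28 :- q25, q35, q13.]; r2 [q12 :- q35.]; r4 [q15 :- q19.]; r5 [q6 :- q19, q1.]. New: q28, q12, q15, q6.
Round 2: r6 [q21 :- q28, q6, q13.]. New: q21.
Round 3: r7 [q38 :- q21.]. New: q38.
Round 4: r3 [q36 :- q1, q38.]; r9 [q23 :- q38.]. New: q36, q23.
Derived: q28 (round 1), q23 (round 4), q36 (round 4), q15 (round 1). q34 never appears in any round.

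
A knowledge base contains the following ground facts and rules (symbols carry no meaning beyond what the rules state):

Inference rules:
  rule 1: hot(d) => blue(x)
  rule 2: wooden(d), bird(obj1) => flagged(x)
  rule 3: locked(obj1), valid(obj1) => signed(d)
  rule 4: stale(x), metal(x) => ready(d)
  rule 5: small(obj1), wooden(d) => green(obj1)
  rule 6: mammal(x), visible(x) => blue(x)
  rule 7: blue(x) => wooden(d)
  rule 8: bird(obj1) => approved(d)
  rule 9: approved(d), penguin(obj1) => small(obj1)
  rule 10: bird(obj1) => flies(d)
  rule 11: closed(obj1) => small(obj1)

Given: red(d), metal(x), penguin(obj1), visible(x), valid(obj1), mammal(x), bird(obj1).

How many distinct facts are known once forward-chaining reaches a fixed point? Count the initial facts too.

Round 1 fires rule 6, rule 8, rule 10, giving blue(x), approved(d), flies(d).
Round 2 fires rule 7, rule 9, giving wooden(d), small(obj1).
Round 3 fires rule 2, rule 5, giving flagged(x), green(obj1).
Closure: {approved(d), bird(obj1), blue(x), flagged(x), flies(d), green(obj1), mammal(x), metal(x), penguin(obj1), red(d), small(obj1), valid(obj1), visible(x), wooden(d)} — 14 facts.

14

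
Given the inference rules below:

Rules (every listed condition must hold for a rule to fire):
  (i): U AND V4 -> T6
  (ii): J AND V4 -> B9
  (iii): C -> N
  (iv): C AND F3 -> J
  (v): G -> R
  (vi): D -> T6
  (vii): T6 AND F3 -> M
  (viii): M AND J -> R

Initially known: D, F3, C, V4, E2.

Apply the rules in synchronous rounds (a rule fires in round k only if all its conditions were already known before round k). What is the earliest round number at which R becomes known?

Round 1 fires (iii), (iv), (vi), giving N, J, T6.
Round 2 fires (ii), (vii), giving B9, M.
Round 3 fires (viii), giving R.
R first appears in round 3.

3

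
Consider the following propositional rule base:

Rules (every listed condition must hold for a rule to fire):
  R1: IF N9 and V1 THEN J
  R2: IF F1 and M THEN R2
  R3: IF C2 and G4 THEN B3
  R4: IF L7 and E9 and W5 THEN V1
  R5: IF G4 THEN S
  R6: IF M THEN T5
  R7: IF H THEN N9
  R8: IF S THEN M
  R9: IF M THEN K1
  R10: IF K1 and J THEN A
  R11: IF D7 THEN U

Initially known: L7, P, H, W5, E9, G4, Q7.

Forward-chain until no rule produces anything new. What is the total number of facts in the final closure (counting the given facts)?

15

Round 1 fires R4, R5, R7, giving V1, S, N9.
Round 2 fires R1, R8, giving J, M.
Round 3 fires R6, R9, giving T5, K1.
Round 4 fires R10, giving A.
Closure: {A, E9, G4, H, J, K1, L7, M, N9, P, Q7, S, T5, V1, W5} — 15 facts.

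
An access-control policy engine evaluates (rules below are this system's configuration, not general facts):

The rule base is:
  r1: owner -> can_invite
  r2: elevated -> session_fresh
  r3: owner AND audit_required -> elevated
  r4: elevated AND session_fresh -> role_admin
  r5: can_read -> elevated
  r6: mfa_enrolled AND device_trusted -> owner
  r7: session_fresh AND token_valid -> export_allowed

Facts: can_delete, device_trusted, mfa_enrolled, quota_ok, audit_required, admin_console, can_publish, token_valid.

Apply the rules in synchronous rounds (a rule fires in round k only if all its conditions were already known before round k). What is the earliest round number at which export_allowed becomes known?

4

Round 1 — r6, derive owner.
Round 2 — r1, r3, derive can_invite, elevated.
Round 3 — r2, derive session_fresh.
Round 4 — r4, r7, derive role_admin, export_allowed.
export_allowed first appears in round 4.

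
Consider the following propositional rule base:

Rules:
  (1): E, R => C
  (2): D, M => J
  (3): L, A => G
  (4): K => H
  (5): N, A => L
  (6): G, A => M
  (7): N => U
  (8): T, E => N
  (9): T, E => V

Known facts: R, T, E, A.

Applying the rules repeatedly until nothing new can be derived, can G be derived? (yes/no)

Round 1: (1) [E, R => C]; (8) [T, E => N]; (9) [T, E => V]. Adds C, N, V.
Round 2: (5) [N, A => L]; (7) [N => U]. Adds L, U.
Round 3: (3) [L, A => G]. Adds G.
Round 4: (6) [G, A => M]. Adds M.
G appears in round 3, so it is derivable.

yes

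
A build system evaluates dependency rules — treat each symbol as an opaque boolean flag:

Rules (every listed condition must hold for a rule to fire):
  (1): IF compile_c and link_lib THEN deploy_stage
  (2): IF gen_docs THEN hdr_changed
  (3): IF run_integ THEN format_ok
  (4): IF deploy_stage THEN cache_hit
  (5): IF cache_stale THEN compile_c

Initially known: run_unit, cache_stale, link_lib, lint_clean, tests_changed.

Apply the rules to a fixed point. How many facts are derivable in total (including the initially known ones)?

8

Round 1 fires (5), giving compile_c.
Round 2 fires (1), giving deploy_stage.
Round 3 fires (4), giving cache_hit.
Closure: {cache_hit, cache_stale, compile_c, deploy_stage, link_lib, lint_clean, run_unit, tests_changed} — 8 facts.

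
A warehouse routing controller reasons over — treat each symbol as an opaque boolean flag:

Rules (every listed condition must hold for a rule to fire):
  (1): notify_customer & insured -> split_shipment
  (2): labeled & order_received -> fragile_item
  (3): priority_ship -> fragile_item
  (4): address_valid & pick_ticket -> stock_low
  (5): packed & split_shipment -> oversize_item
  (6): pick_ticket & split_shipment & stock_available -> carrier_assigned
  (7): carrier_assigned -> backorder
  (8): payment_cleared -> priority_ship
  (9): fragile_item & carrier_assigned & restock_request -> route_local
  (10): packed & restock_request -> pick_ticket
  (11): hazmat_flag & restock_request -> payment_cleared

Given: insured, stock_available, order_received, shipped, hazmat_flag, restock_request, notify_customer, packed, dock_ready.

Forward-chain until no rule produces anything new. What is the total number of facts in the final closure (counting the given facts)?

Round 1 — (1), (10), (11), derive split_shipment, pick_ticket, payment_cleared.
Round 2 — (5), (6), (8), derive oversize_item, carrier_assigned, priority_ship.
Round 3 — (3), (7), derive fragile_item, backorder.
Round 4 — (9), derive route_local.
Closure: {backorder, carrier_assigned, dock_ready, fragile_item, hazmat_flag, insured, notify_customer, order_received, oversize_item, packed, payment_cleared, pick_ticket, priority_ship, restock_request, route_local, shipped, split_shipment, stock_available} — 18 facts.

18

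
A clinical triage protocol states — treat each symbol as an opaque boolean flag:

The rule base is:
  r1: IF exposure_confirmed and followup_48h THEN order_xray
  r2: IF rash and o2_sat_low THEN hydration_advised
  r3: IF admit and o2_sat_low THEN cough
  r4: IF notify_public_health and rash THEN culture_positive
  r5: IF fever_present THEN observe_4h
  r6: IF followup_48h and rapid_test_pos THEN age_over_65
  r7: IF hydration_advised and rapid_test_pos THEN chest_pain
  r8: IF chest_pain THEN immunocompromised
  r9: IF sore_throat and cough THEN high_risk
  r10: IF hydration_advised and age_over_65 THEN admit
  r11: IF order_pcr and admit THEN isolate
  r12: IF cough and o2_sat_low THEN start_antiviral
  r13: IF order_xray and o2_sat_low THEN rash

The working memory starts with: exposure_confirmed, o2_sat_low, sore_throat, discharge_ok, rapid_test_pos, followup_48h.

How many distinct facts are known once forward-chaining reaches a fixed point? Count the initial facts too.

[1] r1 [IF exposure_confirmed and followup_48h THEN order_xray]; r6 [IF followup_48h and rapid_test_pos THEN age_over_65]. ⇒ new: order_xray, age_over_65.
[2] r13 [IF order_xray and o2_sat_low THEN rash]. ⇒ new: rash.
[3] r2 [IF rash and o2_sat_low THEN hydration_advised]. ⇒ new: hydration_advised.
[4] r7 [IF hydration_advised and rapid_test_pos THEN chest_pain]; r10 [IF hydration_advised and age_over_65 THEN admit]. ⇒ new: chest_pain, admit.
[5] r3 [IF admit and o2_sat_low THEN cough]; r8 [IF chest_pain THEN immunocompromised]. ⇒ new: cough, immunocompromised.
[6] r9 [IF sore_throat and cough THEN high_risk]; r12 [IF cough and o2_sat_low THEN start_antiviral]. ⇒ new: high_risk, start_antiviral.
Closure: {admit, age_over_65, chest_pain, cough, discharge_ok, exposure_confirmed, followup_48h, high_risk, hydration_advised, immunocompromised, o2_sat_low, order_xray, rapid_test_pos, rash, sore_throat, start_antiviral} — 16 facts.

16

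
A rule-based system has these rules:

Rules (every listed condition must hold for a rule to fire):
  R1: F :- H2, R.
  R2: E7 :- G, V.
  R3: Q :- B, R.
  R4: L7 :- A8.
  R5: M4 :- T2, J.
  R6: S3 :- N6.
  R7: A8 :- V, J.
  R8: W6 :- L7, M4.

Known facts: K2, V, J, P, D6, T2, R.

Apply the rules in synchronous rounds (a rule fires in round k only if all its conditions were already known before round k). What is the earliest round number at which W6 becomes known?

Round 1: R5 [M4 :- T2, J.]; R7 [A8 :- V, J.]. New: M4, A8.
Round 2: R4 [L7 :- A8.]. New: L7.
Round 3: R8 [W6 :- L7, M4.]. New: W6.
W6 first appears in round 3.

3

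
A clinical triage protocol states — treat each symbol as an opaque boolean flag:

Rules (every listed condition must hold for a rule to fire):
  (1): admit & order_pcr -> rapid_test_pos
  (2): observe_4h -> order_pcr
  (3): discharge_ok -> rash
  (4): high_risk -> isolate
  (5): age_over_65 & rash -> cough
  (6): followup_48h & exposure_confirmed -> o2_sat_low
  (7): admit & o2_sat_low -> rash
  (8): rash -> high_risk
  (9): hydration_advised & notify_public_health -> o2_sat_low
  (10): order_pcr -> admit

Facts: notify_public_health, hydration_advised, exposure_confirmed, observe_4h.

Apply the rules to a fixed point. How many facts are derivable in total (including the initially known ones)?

[1] (2) [observe_4h -> order_pcr]; (9) [hydration_advised & notify_public_health -> o2_sat_low]. ⇒ new: order_pcr, o2_sat_low.
[2] (10) [order_pcr -> admit]. ⇒ new: admit.
[3] (1) [admit & order_pcr -> rapid_test_pos]; (7) [admit & o2_sat_low -> rash]. ⇒ new: rapid_test_pos, rash.
[4] (8) [rash -> high_risk]. ⇒ new: high_risk.
[5] (4) [high_risk -> isolate]. ⇒ new: isolate.
Closure: {admit, exposure_confirmed, high_risk, hydration_advised, isolate, notify_public_health, o2_sat_low, observe_4h, order_pcr, rapid_test_pos, rash} — 11 facts.

11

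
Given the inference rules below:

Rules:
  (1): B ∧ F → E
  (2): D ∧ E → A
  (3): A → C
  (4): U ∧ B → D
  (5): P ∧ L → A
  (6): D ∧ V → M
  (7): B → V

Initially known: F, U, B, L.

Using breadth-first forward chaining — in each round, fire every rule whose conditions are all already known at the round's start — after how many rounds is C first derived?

Round 1 fires (1), (4), (7), giving E, D, V.
Round 2 fires (2), (6), giving A, M.
Round 3 fires (3), giving C.
C first appears in round 3.

3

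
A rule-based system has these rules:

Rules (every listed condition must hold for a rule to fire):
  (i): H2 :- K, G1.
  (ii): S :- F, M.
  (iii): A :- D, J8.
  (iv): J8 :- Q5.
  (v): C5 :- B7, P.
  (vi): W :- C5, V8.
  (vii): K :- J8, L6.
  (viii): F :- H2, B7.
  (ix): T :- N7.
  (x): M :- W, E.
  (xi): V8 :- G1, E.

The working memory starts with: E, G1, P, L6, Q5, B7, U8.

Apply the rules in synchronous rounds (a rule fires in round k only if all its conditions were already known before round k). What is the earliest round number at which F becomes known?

4

[1] (iv) [J8 :- Q5.]; (v) [C5 :- B7, P.]; (xi) [V8 :- G1, E.]. ⇒ new: J8, C5, V8.
[2] (vi) [W :- C5, V8.]; (vii) [K :- J8, L6.]. ⇒ new: W, K.
[3] (i) [H2 :- K, G1.]; (x) [M :- W, E.]. ⇒ new: H2, M.
[4] (viii) [F :- H2, B7.]. ⇒ new: F.
F first appears in round 4.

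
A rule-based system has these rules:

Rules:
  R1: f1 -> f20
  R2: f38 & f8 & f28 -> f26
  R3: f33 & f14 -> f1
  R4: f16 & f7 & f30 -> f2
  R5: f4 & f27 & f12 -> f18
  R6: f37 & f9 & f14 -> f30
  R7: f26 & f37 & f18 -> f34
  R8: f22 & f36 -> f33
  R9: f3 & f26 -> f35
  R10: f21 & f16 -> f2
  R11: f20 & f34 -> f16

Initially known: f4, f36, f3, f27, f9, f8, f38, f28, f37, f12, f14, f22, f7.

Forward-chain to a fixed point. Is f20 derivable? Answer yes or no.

yes

Round 1: R2 [f38 & f8 & f28 -> f26]; R5 [f4 & f27 & f12 -> f18]; R6 [f37 & f9 & f14 -> f30]; R8 [f22 & f36 -> f33]. Adds f26, f18, f30, f33.
Round 2: R3 [f33 & f14 -> f1]; R7 [f26 & f37 & f18 -> f34]; R9 [f3 & f26 -> f35]. Adds f1, f34, f35.
Round 3: R1 [f1 -> f20]. Adds f20.
Round 4: R11 [f20 & f34 -> f16]. Adds f16.
Round 5: R4 [f16 & f7 & f30 -> f2]. Adds f2.
f20 appears in round 3, so it is derivable.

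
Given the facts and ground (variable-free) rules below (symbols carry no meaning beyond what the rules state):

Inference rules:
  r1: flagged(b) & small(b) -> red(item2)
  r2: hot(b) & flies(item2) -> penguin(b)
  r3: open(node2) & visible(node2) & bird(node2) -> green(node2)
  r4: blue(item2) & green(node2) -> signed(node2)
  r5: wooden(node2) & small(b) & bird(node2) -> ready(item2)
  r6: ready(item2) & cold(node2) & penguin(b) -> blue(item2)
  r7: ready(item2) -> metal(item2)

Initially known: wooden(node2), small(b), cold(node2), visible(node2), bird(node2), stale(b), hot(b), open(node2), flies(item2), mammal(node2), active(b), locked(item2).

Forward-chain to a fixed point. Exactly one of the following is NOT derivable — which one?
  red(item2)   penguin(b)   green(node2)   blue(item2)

Round 1: r2 [hot(b) & flies(item2) -> penguin(b)]; r3 [open(node2) & visible(node2) & bird(node2) -> green(node2)]; r5 [wooden(node2) & small(b) & bird(node2) -> ready(item2)]. New: penguin(b), green(node2), ready(item2).
Round 2: r6 [ready(item2) & cold(node2) & penguin(b) -> blue(item2)]; r7 [ready(item2) -> metal(item2)]. New: blue(item2), metal(item2).
Round 3: r4 [blue(item2) & green(node2) -> signed(node2)]. New: signed(node2).
Derived: green(node2) (round 1), penguin(b) (round 1), blue(item2) (round 2). red(item2) never appears in any round.

red(item2)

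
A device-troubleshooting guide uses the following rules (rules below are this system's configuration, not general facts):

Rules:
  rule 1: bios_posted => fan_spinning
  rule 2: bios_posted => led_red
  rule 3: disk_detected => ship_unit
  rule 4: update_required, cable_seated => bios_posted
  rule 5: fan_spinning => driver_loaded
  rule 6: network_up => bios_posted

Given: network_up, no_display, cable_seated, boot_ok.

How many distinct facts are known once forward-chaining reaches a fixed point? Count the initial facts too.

Round 1 — rule 6, derive bios_posted.
Round 2 — rule 1, rule 2, derive fan_spinning, led_red.
Round 3 — rule 5, derive driver_loaded.
Closure: {bios_posted, boot_ok, cable_seated, driver_loaded, fan_spinning, led_red, network_up, no_display} — 8 facts.

8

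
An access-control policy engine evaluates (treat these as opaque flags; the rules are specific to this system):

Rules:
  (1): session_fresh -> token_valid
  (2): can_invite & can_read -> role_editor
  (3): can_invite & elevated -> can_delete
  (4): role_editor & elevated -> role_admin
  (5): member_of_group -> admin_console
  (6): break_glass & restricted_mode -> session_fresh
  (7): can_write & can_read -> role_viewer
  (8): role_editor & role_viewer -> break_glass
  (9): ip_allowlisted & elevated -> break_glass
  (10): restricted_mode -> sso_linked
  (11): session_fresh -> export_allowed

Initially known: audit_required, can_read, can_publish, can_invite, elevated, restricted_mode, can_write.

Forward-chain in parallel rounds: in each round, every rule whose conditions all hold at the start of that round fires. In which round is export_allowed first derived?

Round 1 fires (2), (3), (7), (10), giving role_editor, can_delete, role_viewer, sso_linked.
Round 2 fires (4), (8), giving role_admin, break_glass.
Round 3 fires (6), giving session_fresh.
Round 4 fires (1), (11), giving token_valid, export_allowed.
export_allowed first appears in round 4.

4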